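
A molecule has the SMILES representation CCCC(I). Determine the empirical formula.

Atom tally by fragment:
  CH3 → C:1 H:3
  CH2 → C:1 H:2
  CH2 → C:1 H:2
  CH2I → C:1 H:2 I:1
Element totals:
  C: 4
  H: 9
  I: 1
Molecular formula: C4H9I.
gcd of subscripts (4, 9, 1) = 1, so the empirical formula equals the molecular formula.

C4H9I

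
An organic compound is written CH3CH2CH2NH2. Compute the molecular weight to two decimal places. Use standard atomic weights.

59.11 g/mol

Element totals:
  C: 3
  H: 9
  N: 1
Molecular formula: C3H9N.
  M = 3(12.011) + 9(1.008) + 14.007
    = 36.033 + 9.072 + 14.007 = 59.112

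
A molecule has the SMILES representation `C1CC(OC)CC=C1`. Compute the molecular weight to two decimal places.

112.17 g/mol

Atom tally by fragment:
  cyclohexene ring core → C:6 H:10
  (− 1 ring H displaced by substituents)
  + OCH3 → C:1 H:3 O:1
Element totals:
  C: 7
  H: 12
  O: 1
Molecular formula: C7H12O.
  M = 7(12.011) + 12(1.008) + 15.999
    = 84.077 + 12.096 + 15.999 = 112.172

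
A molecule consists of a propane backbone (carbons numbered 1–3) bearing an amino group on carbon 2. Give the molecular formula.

C3H9N

Atom tally by fragment:
  CH3 → C:1 H:3
  CH(NH2) → C:1 H:3 N:1
  CH3 → C:1 H:3
Element totals:
  C: 3
  H: 9
  N: 1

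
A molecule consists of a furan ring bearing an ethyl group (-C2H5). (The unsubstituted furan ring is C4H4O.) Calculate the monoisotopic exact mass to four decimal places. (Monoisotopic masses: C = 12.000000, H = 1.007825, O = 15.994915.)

96.0575

Atom tally by fragment:
  furan ring core → C:4 H:4 O:1
  (− 1 ring H displaced by substituents)
  + C2H5 → C:2 H:5
Element totals:
  C: 6
  H: 8
  O: 1
Molecular formula: C6H8O.
  M = 6(12.0) + 8(1.007825) + 15.994915
    = 72.000000 + 8.062600 + 15.994915 = 96.057515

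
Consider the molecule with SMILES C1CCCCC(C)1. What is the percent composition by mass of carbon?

Atom tally by fragment:
  cyclohexane ring core → C:6 H:12
  (− 1 ring H displaced by substituents)
  + CH3 → C:1 H:3
Element totals:
  C: 7
  H: 14
Molecular formula: C7H14.
Molar mass = 98.189 g/mol.
Mass from C: 7 × 12.011 = 84.077 g/mol.
%C = 84.077 / 98.189 × 100 = 85.63%.

85.63%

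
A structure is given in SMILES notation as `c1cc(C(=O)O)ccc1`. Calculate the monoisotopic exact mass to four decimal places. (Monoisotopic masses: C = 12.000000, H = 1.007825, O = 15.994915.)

Atom tally by fragment:
  benzene ring core → C:6 H:6
  (− 1 ring H displaced by substituents)
  + COOH → C:1 H:1 O:2
Element totals:
  C: 7
  H: 6
  O: 2
Molecular formula: C7H6O2.
  M = 7(12.0) + 6(1.007825) + 2(15.994915)
    = 84.000000 + 6.046950 + 31.989830 = 122.036780

122.0368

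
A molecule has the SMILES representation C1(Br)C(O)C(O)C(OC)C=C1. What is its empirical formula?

Atom tally by fragment:
  cyclohexene ring core → C:6 H:10
  (− 4 ring H displaced by substituents)
  + Br → Br:1
  + OH → O:1 H:1
  + OH → O:1 H:1
  + OCH3 → C:1 H:3 O:1
Element totals:
  C: 7
  H: 11
  Br: 1
  O: 3
Molecular formula: C7H11BrO3.
gcd of subscripts (1, 7, 11, 3) = 1, so the empirical formula equals the molecular formula.

C7H11BrO3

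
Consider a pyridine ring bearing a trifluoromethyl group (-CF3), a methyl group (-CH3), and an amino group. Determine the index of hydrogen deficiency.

4

Atom tally by fragment:
  pyridine ring core → C:5 H:5 N:1
  (− 3 ring H displaced by substituents)
  + CF3 → C:1 F:3
  + CH3 → C:1 H:3
  + NH2 → N:1 H:2
Element totals:
  C: 7
  H: 7
  F: 3
  N: 2
Molecular formula: C7H7F3N2.
DoU = (2C + 2 + N − H − X) / 2 = (2·7 + 2 + 2 − 7 − 3) / 2 = 4.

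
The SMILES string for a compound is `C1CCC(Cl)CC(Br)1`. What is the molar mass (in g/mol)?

Atom tally by fragment:
  cyclohexane ring core → C:6 H:12
  (− 2 ring H displaced by substituents)
  + Cl → Cl:1
  + Br → Br:1
Element totals:
  C: 6
  H: 10
  Br: 1
  Cl: 1
Molecular formula: C6H10BrCl.
  M = 6(12.011) + 10(1.008) + 79.904 + 35.45
    = 72.066 + 10.080 + 79.904 + 35.450 = 197.500

197.50 g/mol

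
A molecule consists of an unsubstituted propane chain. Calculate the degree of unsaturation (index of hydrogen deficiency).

0

Atom tally by fragment:
  CH3 → C:1 H:3
  CH2 → C:1 H:2
  CH3 → C:1 H:3
Element totals:
  C: 3
  H: 8
Molecular formula: C3H8.
DoU = (2C + 2 + N − H − X) / 2 = (2·3 + 2 + 0 − 8 − 0) / 2 = 0.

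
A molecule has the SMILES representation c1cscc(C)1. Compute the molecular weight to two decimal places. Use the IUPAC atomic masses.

98.16 g/mol

Atom tally by fragment:
  thiophene ring core → C:4 H:4 S:1
  (− 1 ring H displaced by substituents)
  + CH3 → C:1 H:3
Element totals:
  C: 5
  H: 6
  S: 1
Molecular formula: C5H6S.
  M = 5(12.011) + 6(1.008) + 32.06
    = 60.055 + 6.048 + 32.060 = 98.163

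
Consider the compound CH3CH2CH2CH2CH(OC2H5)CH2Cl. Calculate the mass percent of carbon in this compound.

58.35%

Atom tally by fragment:
  CH3 → C:1 H:3
  CH2 → C:1 H:2
  CH2 → C:1 H:2
  CH2 → C:1 H:2
  CH(OC2H5) → C:3 H:6 O:1
  CH2Cl → C:1 H:2 Cl:1
Element totals:
  C: 8
  H: 17
  Cl: 1
  O: 1
Molecular formula: C8H17ClO.
Molar mass = 164.673 g/mol.
Mass from C: 8 × 12.011 = 96.088 g/mol.
%C = 96.088 / 164.673 × 100 = 58.35%.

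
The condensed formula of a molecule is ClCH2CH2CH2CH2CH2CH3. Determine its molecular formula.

Element totals:
  C: 6
  H: 13
  Cl: 1

C6H13Cl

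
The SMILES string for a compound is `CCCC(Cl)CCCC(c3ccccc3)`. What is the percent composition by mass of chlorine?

Atom tally by fragment:
  CH3 → C:1 H:3
  CH2 → C:1 H:2
  CH2 → C:1 H:2
  CH(Cl) → C:1 H:1 Cl:1
  CH2 → C:1 H:2
  CH2 → C:1 H:2
  CH2 → C:1 H:2
  CH2C6H5 → C:7 H:7
Element totals:
  C: 14
  H: 21
  Cl: 1
Molecular formula: C14H21Cl.
Molar mass = 224.772 g/mol.
Mass from Cl: 1 × 35.45 = 35.450 g/mol.
%Cl = 35.450 / 224.772 × 100 = 15.77%.

15.77%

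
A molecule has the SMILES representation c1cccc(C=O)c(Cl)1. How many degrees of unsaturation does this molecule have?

5

Atom tally by fragment:
  benzene ring core → C:6 H:6
  (− 2 ring H displaced by substituents)
  + CHO → C:1 H:1 O:1
  + Cl → Cl:1
Element totals:
  C: 7
  H: 5
  Cl: 1
  O: 1
Molecular formula: C7H5ClO.
DoU = (2C + 2 + N − H − X) / 2 = (2·7 + 2 + 0 − 5 − 1) / 2 = 5.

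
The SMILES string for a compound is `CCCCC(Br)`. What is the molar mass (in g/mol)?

Atom tally by fragment:
  CH3 → C:1 H:3
  CH2 → C:1 H:2
  CH2 → C:1 H:2
  CH2 → C:1 H:2
  CH2Br → C:1 H:2 Br:1
Element totals:
  C: 5
  H: 11
  Br: 1
Molecular formula: C5H11Br.
  M = 5(12.011) + 11(1.008) + 79.904
    = 60.055 + 11.088 + 79.904 = 151.047

151.05 g/mol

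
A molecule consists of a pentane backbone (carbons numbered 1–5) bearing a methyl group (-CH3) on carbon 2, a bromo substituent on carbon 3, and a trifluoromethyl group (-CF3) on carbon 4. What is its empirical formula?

Atom tally by fragment:
  CH3 → C:1 H:3
  CH(CH3) → C:2 H:4
  CH(Br) → C:1 H:1 Br:1
  CH(CF3) → C:2 H:1 F:3
  CH3 → C:1 H:3
Element totals:
  C: 7
  H: 12
  Br: 1
  F: 3
Molecular formula: C7H12BrF3.
gcd of subscripts (1, 7, 3, 12) = 1, so the empirical formula equals the molecular formula.

C7H12BrF3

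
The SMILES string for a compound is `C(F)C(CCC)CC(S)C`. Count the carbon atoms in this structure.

Atom tally by fragment:
  FCH2 → C:1 H:2 F:1
  CH(CH2CH2CH3) → C:4 H:8
  CH2 → C:1 H:2
  CH(SH) → C:1 H:2 S:1
  CH3 → C:1 H:3
Element totals:
  C: 8
  H: 17
  F: 1
  S: 1

8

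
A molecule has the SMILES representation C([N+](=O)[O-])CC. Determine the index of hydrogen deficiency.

Atom tally by fragment:
  O2NCH2 → C:1 H:2 N:1 O:2
  CH2 → C:1 H:2
  CH3 → C:1 H:3
Element totals:
  C: 3
  H: 7
  N: 1
  O: 2
Molecular formula: C3H7NO2.
DoU = (2C + 2 + N − H − X) / 2 = (2·3 + 2 + 1 − 7 − 0) / 2 = 1.

1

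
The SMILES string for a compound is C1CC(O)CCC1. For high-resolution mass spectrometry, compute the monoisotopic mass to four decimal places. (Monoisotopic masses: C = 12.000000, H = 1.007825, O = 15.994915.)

Atom tally by fragment:
  cyclohexane ring core → C:6 H:12
  (− 1 ring H displaced by substituents)
  + OH → O:1 H:1
Element totals:
  C: 6
  H: 12
  O: 1
Molecular formula: C6H12O.
  M = 6(12.0) + 12(1.007825) + 15.994915
    = 72.000000 + 12.093900 + 15.994915 = 100.088815

100.0888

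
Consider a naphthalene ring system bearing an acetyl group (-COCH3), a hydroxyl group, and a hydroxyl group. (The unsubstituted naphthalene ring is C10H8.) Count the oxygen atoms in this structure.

Atom tally by fragment:
  naphthalene ring system core → C:10 H:8
  (− 3 ring H displaced by substituents)
  + COCH3 → C:2 H:3 O:1
  + OH → O:1 H:1
  + OH → O:1 H:1
Element totals:
  C: 12
  H: 10
  O: 3

3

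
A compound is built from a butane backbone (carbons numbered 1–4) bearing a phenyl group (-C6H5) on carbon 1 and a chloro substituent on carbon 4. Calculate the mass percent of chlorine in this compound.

Atom tally by fragment:
  C6H5CH2 → C:7 H:7
  CH2 → C:1 H:2
  CH2 → C:1 H:2
  CH2Cl → C:1 H:2 Cl:1
Element totals:
  C: 10
  H: 13
  Cl: 1
Molecular formula: C10H13Cl.
Molar mass = 168.664 g/mol.
Mass from Cl: 1 × 35.45 = 35.450 g/mol.
%Cl = 35.450 / 168.664 × 100 = 21.02%.

21.02%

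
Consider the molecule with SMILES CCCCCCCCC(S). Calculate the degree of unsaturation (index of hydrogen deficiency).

0

Atom tally by fragment:
  CH3 → C:1 H:3
  CH2 → C:1 H:2
  CH2 → C:1 H:2
  CH2 → C:1 H:2
  CH2 → C:1 H:2
  CH2 → C:1 H:2
  CH2 → C:1 H:2
  CH2 → C:1 H:2
  CH2SH → C:1 H:3 S:1
Element totals:
  C: 9
  H: 20
  S: 1
Molecular formula: C9H20S.
DoU = (2C + 2 + N − H − X) / 2 = (2·9 + 2 + 0 − 20 − 0) / 2 = 0.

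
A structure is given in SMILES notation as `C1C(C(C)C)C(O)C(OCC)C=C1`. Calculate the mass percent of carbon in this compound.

Atom tally by fragment:
  cyclohexene ring core → C:6 H:10
  (− 3 ring H displaced by substituents)
  + CH(CH3)2 → C:3 H:7
  + OH → O:1 H:1
  + OC2H5 → C:2 H:5 O:1
Element totals:
  C: 11
  H: 20
  O: 2
Molecular formula: C11H20O2.
Molar mass = 184.279 g/mol.
Mass from C: 11 × 12.011 = 132.121 g/mol.
%C = 132.121 / 184.279 × 100 = 71.70%.

71.70%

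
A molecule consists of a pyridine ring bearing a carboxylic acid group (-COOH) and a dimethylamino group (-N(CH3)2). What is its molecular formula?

C8H10N2O2

Atom tally by fragment:
  pyridine ring core → C:5 H:5 N:1
  (− 2 ring H displaced by substituents)
  + COOH → C:1 H:1 O:2
  + N(CH3)2 → N:1 C:2 H:6
Element totals:
  C: 8
  H: 10
  N: 2
  O: 2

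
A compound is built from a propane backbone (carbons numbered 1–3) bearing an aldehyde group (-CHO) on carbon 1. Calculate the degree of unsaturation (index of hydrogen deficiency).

Atom tally by fragment:
  OHCCH2 → C:2 H:3 O:1
  CH2 → C:1 H:2
  CH3 → C:1 H:3
Element totals:
  C: 4
  H: 8
  O: 1
Molecular formula: C4H8O.
DoU = (2C + 2 + N − H − X) / 2 = (2·4 + 2 + 0 − 8 − 0) / 2 = 1.

1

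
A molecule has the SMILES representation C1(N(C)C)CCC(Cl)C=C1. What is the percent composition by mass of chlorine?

22.20%

Atom tally by fragment:
  cyclohexene ring core → C:6 H:10
  (− 2 ring H displaced by substituents)
  + N(CH3)2 → N:1 C:2 H:6
  + Cl → Cl:1
Element totals:
  C: 8
  H: 14
  Cl: 1
  N: 1
Molecular formula: C8H14ClN.
Molar mass = 159.657 g/mol.
Mass from Cl: 1 × 35.45 = 35.450 g/mol.
%Cl = 35.450 / 159.657 × 100 = 22.20%.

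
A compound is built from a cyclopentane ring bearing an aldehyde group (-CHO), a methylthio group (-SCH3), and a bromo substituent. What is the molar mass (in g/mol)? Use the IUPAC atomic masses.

Atom tally by fragment:
  cyclopentane ring core → C:5 H:10
  (− 3 ring H displaced by substituents)
  + CHO → C:1 H:1 O:1
  + SCH3 → C:1 H:3 S:1
  + Br → Br:1
Element totals:
  C: 7
  H: 11
  Br: 1
  O: 1
  S: 1
Molecular formula: C7H11BrOS.
  M = 7(12.011) + 11(1.008) + 79.904 + 15.999 + 32.06
    = 84.077 + 11.088 + 79.904 + 15.999 + 32.060 = 223.128

223.13 g/mol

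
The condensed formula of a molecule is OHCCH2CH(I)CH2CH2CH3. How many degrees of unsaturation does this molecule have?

Atom tally by fragment:
  OHCCH2 → C:2 H:3 O:1
  CH(I) → C:1 H:1 I:1
  CH2 → C:1 H:2
  CH2 → C:1 H:2
  CH3 → C:1 H:3
Element totals:
  C: 6
  H: 11
  I: 1
  O: 1
Molecular formula: C6H11IO.
DoU = (2C + 2 + N − H − X) / 2 = (2·6 + 2 + 0 − 11 − 1) / 2 = 1.

1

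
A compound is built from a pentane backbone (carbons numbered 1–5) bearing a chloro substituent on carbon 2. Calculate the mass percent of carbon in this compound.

56.34%

Atom tally by fragment:
  CH3 → C:1 H:3
  CH(Cl) → C:1 H:1 Cl:1
  CH2 → C:1 H:2
  CH2 → C:1 H:2
  CH3 → C:1 H:3
Element totals:
  C: 5
  H: 11
  Cl: 1
Molecular formula: C5H11Cl.
Molar mass = 106.593 g/mol.
Mass from C: 5 × 12.011 = 60.055 g/mol.
%C = 60.055 / 106.593 × 100 = 56.34%.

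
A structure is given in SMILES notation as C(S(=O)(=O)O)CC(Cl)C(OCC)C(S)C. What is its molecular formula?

C8H17ClO4S2

Atom tally by fragment:
  HO3SCH2 → C:1 H:3 S:1 O:3
  CH2 → C:1 H:2
  CH(Cl) → C:1 H:1 Cl:1
  CH(OC2H5) → C:3 H:6 O:1
  CH(SH) → C:1 H:2 S:1
  CH3 → C:1 H:3
Element totals:
  C: 8
  H: 17
  Cl: 1
  O: 4
  S: 2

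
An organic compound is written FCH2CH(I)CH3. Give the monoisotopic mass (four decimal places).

187.9498

Atom tally by fragment:
  FCH2 → C:1 H:2 F:1
  CH(I) → C:1 H:1 I:1
  CH3 → C:1 H:3
Element totals:
  C: 3
  H: 6
  F: 1
  I: 1
Molecular formula: C3H6FI.
  M = 3(12.0) + 6(1.007825) + 18.998403 + 126.904472
    = 36.000000 + 6.046950 + 18.998403 + 126.904472 = 187.949825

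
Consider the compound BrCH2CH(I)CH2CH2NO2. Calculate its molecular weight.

Atom tally by fragment:
  BrCH2 → C:1 H:2 Br:1
  CH(I) → C:1 H:1 I:1
  CH2 → C:1 H:2
  CH2NO2 → C:1 H:2 N:1 O:2
Element totals:
  C: 4
  H: 7
  Br: 1
  I: 1
  N: 1
  O: 2
Molecular formula: C4H7BrINO2.
  M = 4(12.011) + 7(1.008) + 79.904 + 126.904 + 14.007 + 2(15.999)
    = 48.044 + 7.056 + 79.904 + 126.904 + 14.007 + 31.998 = 307.913

307.91 g/mol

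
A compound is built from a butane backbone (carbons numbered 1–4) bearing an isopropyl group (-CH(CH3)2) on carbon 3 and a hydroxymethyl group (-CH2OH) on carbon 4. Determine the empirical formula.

Atom tally by fragment:
  CH3 → C:1 H:3
  CH2 → C:1 H:2
  CH(CH(CH3)2) → C:4 H:8
  CH2CH2OH → C:2 H:5 O:1
Element totals:
  C: 8
  H: 18
  O: 1
Molecular formula: C8H18O.
gcd of subscripts (8, 18, 1) = 1, so the empirical formula equals the molecular formula.

C8H18O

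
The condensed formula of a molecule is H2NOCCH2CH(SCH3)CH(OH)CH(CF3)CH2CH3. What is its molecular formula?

Element totals:
  C: 9
  H: 16
  F: 3
  N: 1
  O: 2
  S: 1

C9H16F3NO2S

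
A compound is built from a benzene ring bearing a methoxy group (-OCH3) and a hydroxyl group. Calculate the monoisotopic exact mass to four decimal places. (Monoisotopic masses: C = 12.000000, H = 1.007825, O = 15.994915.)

Atom tally by fragment:
  benzene ring core → C:6 H:6
  (− 2 ring H displaced by substituents)
  + OCH3 → C:1 H:3 O:1
  + OH → O:1 H:1
Element totals:
  C: 7
  H: 8
  O: 2
Molecular formula: C7H8O2.
  M = 7(12.0) + 8(1.007825) + 2(15.994915)
    = 84.000000 + 8.062600 + 31.989830 = 124.052430

124.0524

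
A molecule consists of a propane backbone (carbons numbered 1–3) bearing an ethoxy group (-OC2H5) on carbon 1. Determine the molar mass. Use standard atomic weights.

88.15 g/mol

Atom tally by fragment:
  C2H5OCH2 → C:3 H:7 O:1
  CH2 → C:1 H:2
  CH3 → C:1 H:3
Element totals:
  C: 5
  H: 12
  O: 1
Molecular formula: C5H12O.
  M = 5(12.011) + 12(1.008) + 15.999
    = 60.055 + 12.096 + 15.999 = 88.150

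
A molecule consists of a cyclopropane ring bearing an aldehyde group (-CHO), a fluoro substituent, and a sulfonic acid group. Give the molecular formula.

C4H5FO4S

Atom tally by fragment:
  cyclopropane ring core → C:3 H:6
  (− 3 ring H displaced by substituents)
  + CHO → C:1 H:1 O:1
  + F → F:1
  + SO3H → S:1 O:3 H:1
Element totals:
  C: 4
  H: 5
  F: 1
  O: 4
  S: 1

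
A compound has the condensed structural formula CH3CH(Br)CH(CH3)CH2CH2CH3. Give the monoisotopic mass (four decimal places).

Atom tally by fragment:
  CH3 → C:1 H:3
  CH(Br) → C:1 H:1 Br:1
  CH(CH3) → C:2 H:4
  CH2 → C:1 H:2
  CH2 → C:1 H:2
  CH3 → C:1 H:3
Element totals:
  C: 7
  H: 15
  Br: 1
Molecular formula: C7H15Br.
  M = 7(12.0) + 15(1.007825) + 78.918338
    = 84.000000 + 15.117375 + 78.918338 = 178.035713

178.0357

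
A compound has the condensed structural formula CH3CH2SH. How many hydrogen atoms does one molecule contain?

6

Atom tally by fragment:
  CH3 → C:1 H:3
  CH2SH → C:1 H:3 S:1
Element totals:
  C: 2
  H: 6
  S: 1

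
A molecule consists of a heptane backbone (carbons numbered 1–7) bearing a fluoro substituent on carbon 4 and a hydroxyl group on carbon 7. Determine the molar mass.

Atom tally by fragment:
  CH3 → C:1 H:3
  CH2 → C:1 H:2
  CH2 → C:1 H:2
  CH(F) → C:1 H:1 F:1
  CH2 → C:1 H:2
  CH2 → C:1 H:2
  CH2OH → C:1 H:3 O:1
Element totals:
  C: 7
  H: 15
  F: 1
  O: 1
Molecular formula: C7H15FO.
  M = 7(12.011) + 15(1.008) + 18.998 + 15.999
    = 84.077 + 15.120 + 18.998 + 15.999 = 134.194

134.19 g/mol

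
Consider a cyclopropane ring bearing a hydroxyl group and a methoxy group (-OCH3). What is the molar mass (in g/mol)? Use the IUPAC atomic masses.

88.11 g/mol

Atom tally by fragment:
  cyclopropane ring core → C:3 H:6
  (− 2 ring H displaced by substituents)
  + OH → O:1 H:1
  + OCH3 → C:1 H:3 O:1
Element totals:
  C: 4
  H: 8
  O: 2
Molecular formula: C4H8O2.
  M = 4(12.011) + 8(1.008) + 2(15.999)
    = 48.044 + 8.064 + 31.998 = 88.106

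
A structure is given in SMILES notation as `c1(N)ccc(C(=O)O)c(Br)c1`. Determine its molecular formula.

Atom tally by fragment:
  benzene ring core → C:6 H:6
  (− 3 ring H displaced by substituents)
  + NH2 → N:1 H:2
  + COOH → C:1 H:1 O:2
  + Br → Br:1
Element totals:
  C: 7
  H: 6
  Br: 1
  N: 1
  O: 2

C7H6BrNO2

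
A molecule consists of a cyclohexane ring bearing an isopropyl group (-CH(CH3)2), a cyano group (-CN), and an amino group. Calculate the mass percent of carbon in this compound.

72.24%

Atom tally by fragment:
  cyclohexane ring core → C:6 H:12
  (− 3 ring H displaced by substituents)
  + CH(CH3)2 → C:3 H:7
  + CN → C:1 N:1
  + NH2 → N:1 H:2
Element totals:
  C: 10
  H: 18
  N: 2
Molecular formula: C10H18N2.
Molar mass = 166.268 g/mol.
Mass from C: 10 × 12.011 = 120.110 g/mol.
%C = 120.110 / 166.268 × 100 = 72.24%.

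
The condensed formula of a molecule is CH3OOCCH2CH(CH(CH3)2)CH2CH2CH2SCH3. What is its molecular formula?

C11H22O2S

Element totals:
  C: 11
  H: 22
  O: 2
  S: 1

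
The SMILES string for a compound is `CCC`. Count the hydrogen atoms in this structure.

Atom tally by fragment:
  CH3 → C:1 H:3
  CH2 → C:1 H:2
  CH3 → C:1 H:3
Element totals:
  C: 3
  H: 8

8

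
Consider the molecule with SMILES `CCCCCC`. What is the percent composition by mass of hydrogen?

16.38%

Atom tally by fragment:
  CH3 → C:1 H:3
  CH2 → C:1 H:2
  CH2 → C:1 H:2
  CH2 → C:1 H:2
  CH2 → C:1 H:2
  CH3 → C:1 H:3
Element totals:
  C: 6
  H: 14
Molecular formula: C6H14.
Molar mass = 86.178 g/mol.
Mass from H: 14 × 1.008 = 14.112 g/mol.
%H = 14.112 / 86.178 × 100 = 16.38%.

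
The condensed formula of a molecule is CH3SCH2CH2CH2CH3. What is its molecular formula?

C5H12S

Atom tally by fragment:
  CH3SCH2 → C:2 H:5 S:1
  CH2 → C:1 H:2
  CH2 → C:1 H:2
  CH3 → C:1 H:3
Element totals:
  C: 5
  H: 12
  S: 1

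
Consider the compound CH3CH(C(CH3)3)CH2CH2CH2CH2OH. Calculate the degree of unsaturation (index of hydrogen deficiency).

Element totals:
  C: 10
  H: 22
  O: 1
Molecular formula: C10H22O.
DoU = (2C + 2 + N − H − X) / 2 = (2·10 + 2 + 0 − 22 − 0) / 2 = 0.

0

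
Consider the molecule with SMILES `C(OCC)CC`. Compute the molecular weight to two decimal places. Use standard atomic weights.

Atom tally by fragment:
  C2H5OCH2 → C:3 H:7 O:1
  CH2 → C:1 H:2
  CH3 → C:1 H:3
Element totals:
  C: 5
  H: 12
  O: 1
Molecular formula: C5H12O.
  M = 5(12.011) + 12(1.008) + 15.999
    = 60.055 + 12.096 + 15.999 = 88.150

88.15 g/mol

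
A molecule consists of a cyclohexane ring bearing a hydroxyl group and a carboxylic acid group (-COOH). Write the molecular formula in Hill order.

C7H12O3

Atom tally by fragment:
  cyclohexane ring core → C:6 H:12
  (− 2 ring H displaced by substituents)
  + OH → O:1 H:1
  + COOH → C:1 H:1 O:2
Element totals:
  C: 7
  H: 12
  O: 3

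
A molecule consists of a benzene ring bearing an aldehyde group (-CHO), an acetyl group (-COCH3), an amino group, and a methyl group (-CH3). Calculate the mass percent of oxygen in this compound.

Atom tally by fragment:
  benzene ring core → C:6 H:6
  (− 4 ring H displaced by substituents)
  + CHO → C:1 H:1 O:1
  + COCH3 → C:2 H:3 O:1
  + NH2 → N:1 H:2
  + CH3 → C:1 H:3
Element totals:
  C: 10
  H: 11
  N: 1
  O: 2
Molecular formula: C10H11NO2.
Molar mass = 177.203 g/mol.
Mass from O: 2 × 15.999 = 31.998 g/mol.
%O = 31.998 / 177.203 × 100 = 18.06%.

18.06%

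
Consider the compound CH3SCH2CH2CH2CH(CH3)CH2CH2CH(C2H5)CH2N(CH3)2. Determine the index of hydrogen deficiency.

Atom tally by fragment:
  CH3SCH2 → C:2 H:5 S:1
  CH2 → C:1 H:2
  CH2 → C:1 H:2
  CH(CH3) → C:2 H:4
  CH2 → C:1 H:2
  CH2 → C:1 H:2
  CH(C2H5) → C:3 H:6
  CH2N(CH3)2 → C:3 H:8 N:1
Element totals:
  C: 14
  H: 31
  N: 1
  S: 1
Molecular formula: C14H31NS.
DoU = (2C + 2 + N − H − X) / 2 = (2·14 + 2 + 1 − 31 − 0) / 2 = 0.

0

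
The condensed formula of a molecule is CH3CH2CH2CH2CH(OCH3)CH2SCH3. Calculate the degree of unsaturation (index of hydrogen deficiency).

0

Atom tally by fragment:
  CH3 → C:1 H:3
  CH2 → C:1 H:2
  CH2 → C:1 H:2
  CH2 → C:1 H:2
  CH(OCH3) → C:2 H:4 O:1
  CH2SCH3 → C:2 H:5 S:1
Element totals:
  C: 8
  H: 18
  O: 1
  S: 1
Molecular formula: C8H18OS.
DoU = (2C + 2 + N − H − X) / 2 = (2·8 + 2 + 0 − 18 − 0) / 2 = 0.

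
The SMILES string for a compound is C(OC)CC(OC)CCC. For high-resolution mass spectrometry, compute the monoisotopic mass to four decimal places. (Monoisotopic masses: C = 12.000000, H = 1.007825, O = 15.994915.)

146.1307

Atom tally by fragment:
  CH3OCH2 → C:2 H:5 O:1
  CH2 → C:1 H:2
  CH(OCH3) → C:2 H:4 O:1
  CH2 → C:1 H:2
  CH2 → C:1 H:2
  CH3 → C:1 H:3
Element totals:
  C: 8
  H: 18
  O: 2
Molecular formula: C8H18O2.
  M = 8(12.0) + 18(1.007825) + 2(15.994915)
    = 96.000000 + 18.140850 + 31.989830 = 146.130680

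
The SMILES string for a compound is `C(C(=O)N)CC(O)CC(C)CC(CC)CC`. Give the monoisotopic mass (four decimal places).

229.2042

Atom tally by fragment:
  H2NOCCH2 → C:2 H:4 O:1 N:1
  CH2 → C:1 H:2
  CH(OH) → C:1 H:2 O:1
  CH2 → C:1 H:2
  CH(CH3) → C:2 H:4
  CH2 → C:1 H:2
  CH(C2H5) → C:3 H:6
  CH2 → C:1 H:2
  CH3 → C:1 H:3
Element totals:
  C: 13
  H: 27
  N: 1
  O: 2
Molecular formula: C13H27NO2.
  M = 13(12.0) + 27(1.007825) + 14.003074 + 2(15.994915)
    = 156.000000 + 27.211275 + 14.003074 + 31.989830 = 229.204179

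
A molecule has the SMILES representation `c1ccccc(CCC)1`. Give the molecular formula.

Atom tally by fragment:
  benzene ring core → C:6 H:6
  (− 1 ring H displaced by substituents)
  + CH2CH2CH3 → C:3 H:7
Element totals:
  C: 9
  H: 12

C9H12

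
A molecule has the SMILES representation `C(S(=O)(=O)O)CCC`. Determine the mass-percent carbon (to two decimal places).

Atom tally by fragment:
  HO3SCH2 → C:1 H:3 S:1 O:3
  CH2 → C:1 H:2
  CH2 → C:1 H:2
  CH3 → C:1 H:3
Element totals:
  C: 4
  H: 10
  O: 3
  S: 1
Molecular formula: C4H10O3S.
Molar mass = 138.181 g/mol.
Mass from C: 4 × 12.011 = 48.044 g/mol.
%C = 48.044 / 138.181 × 100 = 34.77%.

34.77%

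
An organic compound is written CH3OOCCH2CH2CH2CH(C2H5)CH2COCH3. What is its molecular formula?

C11H20O3

Atom tally by fragment:
  CH3OOCCH2 → C:3 H:5 O:2
  CH2 → C:1 H:2
  CH2 → C:1 H:2
  CH(C2H5) → C:3 H:6
  CH2COCH3 → C:3 H:5 O:1
Element totals:
  C: 11
  H: 20
  O: 3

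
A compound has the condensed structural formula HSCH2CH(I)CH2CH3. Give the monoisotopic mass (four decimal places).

215.9470

Element totals:
  C: 4
  H: 9
  I: 1
  S: 1
Molecular formula: C4H9IS.
  M = 4(12.0) + 9(1.007825) + 126.904472 + 31.972071
    = 48.000000 + 9.070425 + 126.904472 + 31.972071 = 215.946968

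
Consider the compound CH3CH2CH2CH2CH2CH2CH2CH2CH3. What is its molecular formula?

C9H20

Atom tally by fragment:
  CH3 → C:1 H:3
  CH2 → C:1 H:2
  CH2 → C:1 H:2
  CH2 → C:1 H:2
  CH2 → C:1 H:2
  CH2 → C:1 H:2
  CH2 → C:1 H:2
  CH2 → C:1 H:2
  CH3 → C:1 H:3
Element totals:
  C: 9
  H: 20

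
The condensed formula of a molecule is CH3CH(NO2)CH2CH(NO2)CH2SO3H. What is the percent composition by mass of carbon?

Atom tally by fragment:
  CH3 → C:1 H:3
  CH(NO2) → C:1 H:1 N:1 O:2
  CH2 → C:1 H:2
  CH(NO2) → C:1 H:1 N:1 O:2
  CH2SO3H → C:1 H:3 S:1 O:3
Element totals:
  C: 5
  H: 10
  N: 2
  O: 7
  S: 1
Molecular formula: C5H10N2O7S.
Molar mass = 242.202 g/mol.
Mass from C: 5 × 12.011 = 60.055 g/mol.
%C = 60.055 / 242.202 × 100 = 24.80%.

24.80%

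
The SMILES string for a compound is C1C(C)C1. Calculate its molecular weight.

56.11 g/mol

Atom tally by fragment:
  cyclopropane ring core → C:3 H:6
  (− 1 ring H displaced by substituents)
  + CH3 → C:1 H:3
Element totals:
  C: 4
  H: 8
Molecular formula: C4H8.
  M = 4(12.011) + 8(1.008)
    = 48.044 + 8.064 = 56.108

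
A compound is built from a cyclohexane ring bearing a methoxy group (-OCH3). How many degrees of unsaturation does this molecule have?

1

Atom tally by fragment:
  cyclohexane ring core → C:6 H:12
  (− 1 ring H displaced by substituents)
  + OCH3 → C:1 H:3 O:1
Element totals:
  C: 7
  H: 14
  O: 1
Molecular formula: C7H14O.
DoU = (2C + 2 + N − H − X) / 2 = (2·7 + 2 + 0 − 14 − 0) / 2 = 1.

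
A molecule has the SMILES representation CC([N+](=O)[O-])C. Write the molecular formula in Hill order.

C3H7NO2

Atom tally by fragment:
  CH3 → C:1 H:3
  CH(NO2) → C:1 H:1 N:1 O:2
  CH3 → C:1 H:3
Element totals:
  C: 3
  H: 7
  N: 1
  O: 2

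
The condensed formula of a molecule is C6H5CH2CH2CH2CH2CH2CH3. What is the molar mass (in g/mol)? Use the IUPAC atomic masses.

Element totals:
  C: 12
  H: 18
Molecular formula: C12H18.
  M = 12(12.011) + 18(1.008)
    = 144.132 + 18.144 = 162.276

162.28 g/mol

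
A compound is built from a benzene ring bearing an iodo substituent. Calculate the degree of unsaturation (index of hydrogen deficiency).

Atom tally by fragment:
  benzene ring core → C:6 H:6
  (− 1 ring H displaced by substituents)
  + I → I:1
Element totals:
  C: 6
  H: 5
  I: 1
Molecular formula: C6H5I.
DoU = (2C + 2 + N − H − X) / 2 = (2·6 + 2 + 0 − 5 − 1) / 2 = 4.

4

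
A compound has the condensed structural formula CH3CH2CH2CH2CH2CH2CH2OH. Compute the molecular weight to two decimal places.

Atom tally by fragment:
  CH3 → C:1 H:3
  CH2 → C:1 H:2
  CH2 → C:1 H:2
  CH2 → C:1 H:2
  CH2 → C:1 H:2
  CH2CH2OH → C:2 H:5 O:1
Element totals:
  C: 7
  H: 16
  O: 1
Molecular formula: C7H16O.
  M = 7(12.011) + 16(1.008) + 15.999
    = 84.077 + 16.128 + 15.999 = 116.204

116.20 g/mol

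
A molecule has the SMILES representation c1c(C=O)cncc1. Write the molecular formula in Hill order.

Atom tally by fragment:
  pyridine ring core → C:5 H:5 N:1
  (− 1 ring H displaced by substituents)
  + CHO → C:1 H:1 O:1
Element totals:
  C: 6
  H: 5
  N: 1
  O: 1

C6H5NO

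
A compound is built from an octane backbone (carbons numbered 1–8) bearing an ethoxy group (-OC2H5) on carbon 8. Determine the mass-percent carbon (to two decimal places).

75.88%

Atom tally by fragment:
  CH3 → C:1 H:3
  CH2 → C:1 H:2
  CH2 → C:1 H:2
  CH2 → C:1 H:2
  CH2 → C:1 H:2
  CH2 → C:1 H:2
  CH2 → C:1 H:2
  CH2OC2H5 → C:3 H:7 O:1
Element totals:
  C: 10
  H: 22
  O: 1
Molecular formula: C10H22O.
Molar mass = 158.285 g/mol.
Mass from C: 10 × 12.011 = 120.110 g/mol.
%C = 120.110 / 158.285 × 100 = 75.88%.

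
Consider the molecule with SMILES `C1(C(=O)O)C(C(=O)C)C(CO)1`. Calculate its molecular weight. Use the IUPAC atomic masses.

158.15 g/mol

Atom tally by fragment:
  cyclopropane ring core → C:3 H:6
  (− 3 ring H displaced by substituents)
  + COOH → C:1 H:1 O:2
  + COCH3 → C:2 H:3 O:1
  + CH2OH → C:1 H:3 O:1
Element totals:
  C: 7
  H: 10
  O: 4
Molecular formula: C7H10O4.
  M = 7(12.011) + 10(1.008) + 4(15.999)
    = 84.077 + 10.080 + 63.996 = 158.153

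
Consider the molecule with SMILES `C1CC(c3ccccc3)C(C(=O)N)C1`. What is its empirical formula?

C12H15NO

Atom tally by fragment:
  cyclopentane ring core → C:5 H:10
  (− 2 ring H displaced by substituents)
  + C6H5 → C:6 H:5
  + CONH2 → C:1 H:2 O:1 N:1
Element totals:
  C: 12
  H: 15
  N: 1
  O: 1
Molecular formula: C12H15NO.
gcd of subscripts (12, 15, 1, 1) = 1, so the empirical formula equals the molecular formula.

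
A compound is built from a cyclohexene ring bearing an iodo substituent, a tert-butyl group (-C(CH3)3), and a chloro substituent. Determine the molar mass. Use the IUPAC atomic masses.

Atom tally by fragment:
  cyclohexene ring core → C:6 H:10
  (− 3 ring H displaced by substituents)
  + I → I:1
  + C(CH3)3 → C:4 H:9
  + Cl → Cl:1
Element totals:
  C: 10
  H: 16
  Cl: 1
  I: 1
Molecular formula: C10H16ClI.
  M = 10(12.011) + 16(1.008) + 35.45 + 126.904
    = 120.110 + 16.128 + 35.450 + 126.904 = 298.592

298.59 g/mol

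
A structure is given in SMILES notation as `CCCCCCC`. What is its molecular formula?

Atom tally by fragment:
  CH3 → C:1 H:3
  CH2 → C:1 H:2
  CH2 → C:1 H:2
  CH2 → C:1 H:2
  CH2 → C:1 H:2
  CH2 → C:1 H:2
  CH3 → C:1 H:3
Element totals:
  C: 7
  H: 16

C7H16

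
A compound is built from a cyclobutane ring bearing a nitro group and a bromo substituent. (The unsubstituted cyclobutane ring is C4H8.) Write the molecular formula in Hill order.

Atom tally by fragment:
  cyclobutane ring core → C:4 H:8
  (− 2 ring H displaced by substituents)
  + NO2 → N:1 O:2
  + Br → Br:1
Element totals:
  C: 4
  H: 6
  Br: 1
  N: 1
  O: 2

C4H6BrNO2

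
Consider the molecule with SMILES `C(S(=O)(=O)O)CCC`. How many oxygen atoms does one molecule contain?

Atom tally by fragment:
  HO3SCH2 → C:1 H:3 S:1 O:3
  CH2 → C:1 H:2
  CH2 → C:1 H:2
  CH3 → C:1 H:3
Element totals:
  C: 4
  H: 10
  O: 3
  S: 1

3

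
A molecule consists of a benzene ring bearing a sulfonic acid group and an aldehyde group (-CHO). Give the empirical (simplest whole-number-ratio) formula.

C7H6O4S

Atom tally by fragment:
  benzene ring core → C:6 H:6
  (− 2 ring H displaced by substituents)
  + SO3H → S:1 O:3 H:1
  + CHO → C:1 H:1 O:1
Element totals:
  C: 7
  H: 6
  O: 4
  S: 1
Molecular formula: C7H6O4S.
gcd of subscripts (7, 6, 4, 1) = 1, so the empirical formula equals the molecular formula.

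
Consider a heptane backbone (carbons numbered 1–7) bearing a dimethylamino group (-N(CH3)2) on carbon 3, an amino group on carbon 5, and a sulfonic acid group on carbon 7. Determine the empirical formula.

Atom tally by fragment:
  CH3 → C:1 H:3
  CH2 → C:1 H:2
  CH(N(CH3)2) → C:3 H:7 N:1
  CH2 → C:1 H:2
  CH(NH2) → C:1 H:3 N:1
  CH2 → C:1 H:2
  CH2SO3H → C:1 H:3 S:1 O:3
Element totals:
  C: 9
  H: 22
  N: 2
  O: 3
  S: 1
Molecular formula: C9H22N2O3S.
gcd of subscripts (9, 22, 2, 3, 1) = 1, so the empirical formula equals the molecular formula.

C9H22N2O3S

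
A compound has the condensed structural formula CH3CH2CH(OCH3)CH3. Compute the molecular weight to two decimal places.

Atom tally by fragment:
  CH3 → C:1 H:3
  CH2 → C:1 H:2
  CH(OCH3) → C:2 H:4 O:1
  CH3 → C:1 H:3
Element totals:
  C: 5
  H: 12
  O: 1
Molecular formula: C5H12O.
  M = 5(12.011) + 12(1.008) + 15.999
    = 60.055 + 12.096 + 15.999 = 88.150

88.15 g/mol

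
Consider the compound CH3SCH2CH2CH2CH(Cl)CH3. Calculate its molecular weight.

152.68 g/mol

Atom tally by fragment:
  CH3SCH2 → C:2 H:5 S:1
  CH2 → C:1 H:2
  CH2 → C:1 H:2
  CH(Cl) → C:1 H:1 Cl:1
  CH3 → C:1 H:3
Element totals:
  C: 6
  H: 13
  Cl: 1
  S: 1
Molecular formula: C6H13ClS.
  M = 6(12.011) + 13(1.008) + 35.45 + 32.06
    = 72.066 + 13.104 + 35.450 + 32.060 = 152.680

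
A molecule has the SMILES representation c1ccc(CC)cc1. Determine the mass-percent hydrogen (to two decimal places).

Atom tally by fragment:
  benzene ring core → C:6 H:6
  (− 1 ring H displaced by substituents)
  + C2H5 → C:2 H:5
Element totals:
  C: 8
  H: 10
Molecular formula: C8H10.
Molar mass = 106.168 g/mol.
Mass from H: 10 × 1.008 = 10.080 g/mol.
%H = 10.080 / 106.168 × 100 = 9.49%.

9.49%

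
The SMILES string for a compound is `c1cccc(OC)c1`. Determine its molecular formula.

Atom tally by fragment:
  benzene ring core → C:6 H:6
  (− 1 ring H displaced by substituents)
  + OCH3 → C:1 H:3 O:1
Element totals:
  C: 7
  H: 8
  O: 1

C7H8O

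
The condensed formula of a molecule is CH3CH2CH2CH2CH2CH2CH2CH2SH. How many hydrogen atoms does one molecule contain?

18

Atom tally by fragment:
  CH3 → C:1 H:3
  CH2 → C:1 H:2
  CH2 → C:1 H:2
  CH2 → C:1 H:2
  CH2 → C:1 H:2
  CH2 → C:1 H:2
  CH2 → C:1 H:2
  CH2SH → C:1 H:3 S:1
Element totals:
  C: 8
  H: 18
  S: 1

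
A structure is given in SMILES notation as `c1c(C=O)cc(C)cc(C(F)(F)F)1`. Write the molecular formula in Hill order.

Atom tally by fragment:
  benzene ring core → C:6 H:6
  (− 3 ring H displaced by substituents)
  + CHO → C:1 H:1 O:1
  + CH3 → C:1 H:3
  + CF3 → C:1 F:3
Element totals:
  C: 9
  H: 7
  F: 3
  O: 1

C9H7F3O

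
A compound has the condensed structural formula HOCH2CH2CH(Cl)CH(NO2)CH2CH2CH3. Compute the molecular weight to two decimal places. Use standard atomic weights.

Atom tally by fragment:
  HOCH2CH2 → C:2 H:5 O:1
  CH(Cl) → C:1 H:1 Cl:1
  CH(NO2) → C:1 H:1 N:1 O:2
  CH2 → C:1 H:2
  CH2 → C:1 H:2
  CH3 → C:1 H:3
Element totals:
  C: 7
  H: 14
  Cl: 1
  N: 1
  O: 3
Molecular formula: C7H14ClNO3.
  M = 7(12.011) + 14(1.008) + 35.45 + 14.007 + 3(15.999)
    = 84.077 + 14.112 + 35.450 + 14.007 + 47.997 = 195.643

195.64 g/mol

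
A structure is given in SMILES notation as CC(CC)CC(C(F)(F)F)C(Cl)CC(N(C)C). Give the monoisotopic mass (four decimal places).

273.1471

Atom tally by fragment:
  CH3 → C:1 H:3
  CH(C2H5) → C:3 H:6
  CH2 → C:1 H:2
  CH(CF3) → C:2 H:1 F:3
  CH(Cl) → C:1 H:1 Cl:1
  CH2 → C:1 H:2
  CH2N(CH3)2 → C:3 H:8 N:1
Element totals:
  C: 12
  H: 23
  Cl: 1
  F: 3
  N: 1
Molecular formula: C12H23ClF3N.
  M = 12(12.0) + 23(1.007825) + 34.968853 + 3(18.998403) + 14.003074
    = 144.000000 + 23.179975 + 34.968853 + 56.995209 + 14.003074 = 273.147111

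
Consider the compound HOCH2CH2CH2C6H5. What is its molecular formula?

C9H12O

Atom tally by fragment:
  HOCH2 → C:1 H:3 O:1
  CH2 → C:1 H:2
  CH2C6H5 → C:7 H:7
Element totals:
  C: 9
  H: 12
  O: 1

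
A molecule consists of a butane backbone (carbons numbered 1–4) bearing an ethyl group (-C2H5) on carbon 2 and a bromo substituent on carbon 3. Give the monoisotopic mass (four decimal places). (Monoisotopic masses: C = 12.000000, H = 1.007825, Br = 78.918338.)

Atom tally by fragment:
  CH3 → C:1 H:3
  CH(C2H5) → C:3 H:6
  CH(Br) → C:1 H:1 Br:1
  CH3 → C:1 H:3
Element totals:
  C: 6
  H: 13
  Br: 1
Molecular formula: C6H13Br.
  M = 6(12.0) + 13(1.007825) + 78.918338
    = 72.000000 + 13.101725 + 78.918338 = 164.020063

164.0201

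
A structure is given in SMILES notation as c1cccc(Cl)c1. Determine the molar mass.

112.56 g/mol

Atom tally by fragment:
  benzene ring core → C:6 H:6
  (− 1 ring H displaced by substituents)
  + Cl → Cl:1
Element totals:
  C: 6
  H: 5
  Cl: 1
Molecular formula: C6H5Cl.
  M = 6(12.011) + 5(1.008) + 35.45
    = 72.066 + 5.040 + 35.450 = 112.556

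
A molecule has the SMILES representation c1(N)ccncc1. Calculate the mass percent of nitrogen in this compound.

Atom tally by fragment:
  pyridine ring core → C:5 H:5 N:1
  (− 1 ring H displaced by substituents)
  + NH2 → N:1 H:2
Element totals:
  C: 5
  H: 6
  N: 2
Molecular formula: C5H6N2.
Molar mass = 94.117 g/mol.
Mass from N: 2 × 14.007 = 28.014 g/mol.
%N = 28.014 / 94.117 × 100 = 29.77%.

29.77%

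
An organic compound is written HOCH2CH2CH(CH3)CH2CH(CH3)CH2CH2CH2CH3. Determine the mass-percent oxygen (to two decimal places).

Atom tally by fragment:
  HOCH2 → C:1 H:3 O:1
  CH2 → C:1 H:2
  CH(CH3) → C:2 H:4
  CH2 → C:1 H:2
  CH(CH3) → C:2 H:4
  CH2 → C:1 H:2
  CH2 → C:1 H:2
  CH2 → C:1 H:2
  CH3 → C:1 H:3
Element totals:
  C: 11
  H: 24
  O: 1
Molecular formula: C11H24O.
Molar mass = 172.312 g/mol.
Mass from O: 1 × 15.999 = 15.999 g/mol.
%O = 15.999 / 172.312 × 100 = 9.28%.

9.28%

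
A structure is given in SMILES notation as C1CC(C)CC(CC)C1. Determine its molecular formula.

Atom tally by fragment:
  cyclohexane ring core → C:6 H:12
  (− 2 ring H displaced by substituents)
  + CH3 → C:1 H:3
  + C2H5 → C:2 H:5
Element totals:
  C: 9
  H: 18

C9H18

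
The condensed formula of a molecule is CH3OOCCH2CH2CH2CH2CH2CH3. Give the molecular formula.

Atom tally by fragment:
  CH3OOCCH2 → C:3 H:5 O:2
  CH2 → C:1 H:2
  CH2 → C:1 H:2
  CH2 → C:1 H:2
  CH2 → C:1 H:2
  CH3 → C:1 H:3
Element totals:
  C: 8
  H: 16
  O: 2

C8H16O2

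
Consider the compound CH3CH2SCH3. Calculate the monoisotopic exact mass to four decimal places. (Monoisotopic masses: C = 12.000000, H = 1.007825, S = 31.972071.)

76.0347

Atom tally by fragment:
  CH3 → C:1 H:3
  CH2SCH3 → C:2 H:5 S:1
Element totals:
  C: 3
  H: 8
  S: 1
Molecular formula: C3H8S.
  M = 3(12.0) + 8(1.007825) + 31.972071
    = 36.000000 + 8.062600 + 31.972071 = 76.034671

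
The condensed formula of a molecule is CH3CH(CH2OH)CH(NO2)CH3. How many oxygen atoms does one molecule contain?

3

Element totals:
  C: 5
  H: 11
  N: 1
  O: 3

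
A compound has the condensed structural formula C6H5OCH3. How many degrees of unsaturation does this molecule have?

4

Element totals:
  C: 7
  H: 8
  O: 1
Molecular formula: C7H8O.
DoU = (2C + 2 + N − H − X) / 2 = (2·7 + 2 + 0 − 8 − 0) / 2 = 4.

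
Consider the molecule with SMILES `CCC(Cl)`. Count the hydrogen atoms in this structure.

7

Atom tally by fragment:
  CH3 → C:1 H:3
  CH2 → C:1 H:2
  CH2Cl → C:1 H:2 Cl:1
Element totals:
  C: 3
  H: 7
  Cl: 1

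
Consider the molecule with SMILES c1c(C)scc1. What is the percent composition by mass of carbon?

Atom tally by fragment:
  thiophene ring core → C:4 H:4 S:1
  (− 1 ring H displaced by substituents)
  + CH3 → C:1 H:3
Element totals:
  C: 5
  H: 6
  S: 1
Molecular formula: C5H6S.
Molar mass = 98.163 g/mol.
Mass from C: 5 × 12.011 = 60.055 g/mol.
%C = 60.055 / 98.163 × 100 = 61.18%.

61.18%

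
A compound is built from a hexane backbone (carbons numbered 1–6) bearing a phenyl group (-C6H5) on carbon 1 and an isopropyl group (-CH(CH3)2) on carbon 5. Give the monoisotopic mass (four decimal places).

Atom tally by fragment:
  C6H5CH2 → C:7 H:7
  CH2 → C:1 H:2
  CH2 → C:1 H:2
  CH2 → C:1 H:2
  CH(CH(CH3)2) → C:4 H:8
  CH3 → C:1 H:3
Element totals:
  C: 15
  H: 24
Molecular formula: C15H24.
  M = 15(12.0) + 24(1.007825)
    = 180.000000 + 24.187800 = 204.187800

204.1878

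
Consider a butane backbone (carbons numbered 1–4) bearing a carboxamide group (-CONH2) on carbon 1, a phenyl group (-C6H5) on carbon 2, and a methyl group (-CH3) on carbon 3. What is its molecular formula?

Atom tally by fragment:
  H2NOCCH2 → C:2 H:4 O:1 N:1
  CH(C6H5) → C:7 H:6
  CH(CH3) → C:2 H:4
  CH3 → C:1 H:3
Element totals:
  C: 12
  H: 17
  N: 1
  O: 1

C12H17NO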